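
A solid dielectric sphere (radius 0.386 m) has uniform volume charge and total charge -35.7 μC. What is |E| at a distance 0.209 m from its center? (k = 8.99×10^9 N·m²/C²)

By spherical symmetry E is radial; choose a Gaussian sphere of radius r = 0.209 m (r < R).
For a uniform sphere the enclosed fraction is (r/R)³, so Q_enc = (-35.7 μC)(0.209/0.386)³ = -5.667×10^-6 C.
Applying ∮E·dA = Q_enc/ε₀ with Φ = E(4πr²):
E = k|Q_enc|/r² = (8.99×10^9)(5.667e-6)/(0.209)² = 1.17e6 N/C.

|E| ≈ 1.17×10^6 V/m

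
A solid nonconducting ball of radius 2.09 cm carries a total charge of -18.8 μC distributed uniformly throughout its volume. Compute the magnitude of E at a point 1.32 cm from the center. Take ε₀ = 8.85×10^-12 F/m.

Use a concentric Gaussian sphere at r = 1.32 cm (r < R).
For a uniform sphere the enclosed fraction is (r/R)³, so Q_enc = (-18.8 μC)(0.0132/0.0209)³ = -4.736×10^-6 C.
Since E is radial and uniform over the Gaussian sphere, Φ = E·4πr² = Q_enc/ε₀.
E = |Q_enc|/(4πε₀r²) = (4.736×10^-6)/(4π·8.85×10^-12·(0.0132)²) = 2.44e8 N/C.

E ≈ 2.44e8 N/C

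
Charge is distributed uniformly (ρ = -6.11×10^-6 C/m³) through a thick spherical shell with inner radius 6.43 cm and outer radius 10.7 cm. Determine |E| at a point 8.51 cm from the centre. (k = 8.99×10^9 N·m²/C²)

By spherical symmetry E is radial; choose a Gaussian sphere of radius r = 8.51 cm (within the shell material, 6.43 cm < r < 10.7 cm).
Only the shell between 6.43 cm and r is enclosed: Q_enc = ρ·(4π/3)(r³ − a³) = (-6.11×10^-6)·(4π/3)·((0.0851)³ − (0.0643)³) = -8.969×10^-9 C.
Applying ∮E·dA = Q_enc/ε₀ with Φ = E(4πr²):
E = k|Q_enc|/r² = (8.99×10^9)(8.969×10^-9)/(0.0851)² = 1.11×10^4 N/C.

E ≈ 1.11×10^4 V/m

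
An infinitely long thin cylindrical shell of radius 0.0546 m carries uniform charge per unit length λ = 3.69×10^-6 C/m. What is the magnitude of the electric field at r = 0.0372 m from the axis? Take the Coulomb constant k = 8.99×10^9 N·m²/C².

Coaxial Gaussian cylinder, radius r = 0.0372 m, length L (r < 0.0546 m, inside the shell).
All the surface charge lies outside this cylinder: Q_enc = 0, hence E = 0.

E = 0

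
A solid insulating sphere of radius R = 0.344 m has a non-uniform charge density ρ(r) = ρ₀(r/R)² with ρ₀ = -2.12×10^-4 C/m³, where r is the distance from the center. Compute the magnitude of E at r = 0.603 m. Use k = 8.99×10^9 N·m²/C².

5.36e5 V/m

Use a concentric Gaussian sphere at r = 0.603 m (r > R, all charge enclosed).
Q_enc = 4π ∫₀^R ρ₀(r'/R)^2 r'² dr' = 4πρ₀R³/5 = -2.169×10^-5 C.
Since E is radial and uniform over the Gaussian sphere, Φ = E·4πr² = Q_enc/ε₀.
E = k|Q_enc|/r² = (8.99×10^9)(2.169e-5)/(0.603)² = 5.36e5 N/C.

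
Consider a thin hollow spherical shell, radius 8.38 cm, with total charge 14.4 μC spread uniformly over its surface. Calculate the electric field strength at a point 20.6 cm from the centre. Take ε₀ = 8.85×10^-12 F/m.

E ≈ 3.05e6 N/C

Take a concentric spherical Gaussian surface of radius r = 20.6 cm (r > 8.38 cm).
The entire shell is enclosed: Q_enc = 1.44×10^-5 C.
By Gauss's law, ∮E·dA = E·4πr² = Q_enc/ε₀.
E = |Q_enc|/(4πε₀r²) = (1.44e-5)/(4π·8.85×10^-12·(0.206)²) = 3.05×10^6 N/C.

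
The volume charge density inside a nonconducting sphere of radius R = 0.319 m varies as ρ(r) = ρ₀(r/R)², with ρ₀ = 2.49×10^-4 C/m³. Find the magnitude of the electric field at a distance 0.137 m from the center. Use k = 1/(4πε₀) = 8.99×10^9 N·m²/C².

1.42e5 N/C

Use a concentric Gaussian sphere at r = 0.137 m (r < R).
Q_enc = ∫₀^r ρ(r')·4πr'² dr' = (4πρ₀/R²) ∫₀^r r'^4 dr' = 4πρ₀ r^5/(5·R²) = 2.968×10^-7 C.
Gauss's law: E·4πr² = Q_enc/ε₀.
E = k|Q_enc|/r² = (8.99×10^9)(2.968e-7)/(0.137)² = 1.42×10^5 N/C.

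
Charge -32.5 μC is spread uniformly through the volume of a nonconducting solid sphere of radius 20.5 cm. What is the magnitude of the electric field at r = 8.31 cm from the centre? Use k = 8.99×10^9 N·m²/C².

Symmetry ⇒ E = E(r) r̂. Gaussian sphere of radius r = 8.31 cm (r < R).
For a uniform sphere the enclosed fraction is (r/R)³, so Q_enc = (-32.5 μC)(0.0831/0.205)³ = -2.165e-6 C.
Gauss's law: E·4πr² = Q_enc/ε₀.
E = k|Q_enc|/r² = (8.99×10^9)(2.165×10^-6)/(0.0831)² = 2.82×10^6 N/C.

2.82e6 N/C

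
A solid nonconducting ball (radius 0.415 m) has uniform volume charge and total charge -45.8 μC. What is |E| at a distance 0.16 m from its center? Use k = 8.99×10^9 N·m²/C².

|E| = 9.22×10^5 V/m

Use a concentric Gaussian sphere at r = 0.16 m (r < R).
For a uniform sphere the enclosed fraction is (r/R)³, so Q_enc = (-45.8 μC)(0.16/0.415)³ = -2.625×10^-6 C.
Since E is radial and uniform over the Gaussian sphere, Φ = E·4πr² = Q_enc/ε₀.
E = k|Q_enc|/r² = (8.99×10^9)(2.625×10^-6)/(0.16)² = 9.22×10^5 N/C.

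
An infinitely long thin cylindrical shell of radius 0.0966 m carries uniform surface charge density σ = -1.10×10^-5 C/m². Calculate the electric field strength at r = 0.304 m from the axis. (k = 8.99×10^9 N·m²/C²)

Take a coaxial cylindrical Gaussian surface of radius r = 0.304 m and length L (r > 0.0966 m).
The whole shell is enclosed: λ_enc = σ·2πR = (-1.10e-5)·2π·(0.0966) = -6.677×10^-6 C/m.
Gauss's law: E·2πrL = λ_enc L/ε₀.
E = 2k|λ_enc|/r = 2(8.99×10^9)(6.677×10^-6)/(0.304) = 3.95×10^5 N/C.

E ≈ 3.95×10^5 N/C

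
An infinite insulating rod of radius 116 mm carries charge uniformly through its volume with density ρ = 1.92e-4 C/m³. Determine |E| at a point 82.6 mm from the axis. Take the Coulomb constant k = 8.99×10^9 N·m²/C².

|E| = 8.96×10^5 N/C

By cylindrical symmetry E is radial; use a coaxial Gaussian cylinder of radius 82.6 mm and length L (r < R).
Charge inside radius r per length L is ρ·πr²·L, so λ_enc = ρπr² = 4.115×10^-6 C/m.
Gauss's law: E·2πrL = λ_enc L/ε₀.
E = 2k|λ_enc|/r = 2(8.99×10^9)(4.115e-6)/(0.0826) = 8.96×10^5 N/C.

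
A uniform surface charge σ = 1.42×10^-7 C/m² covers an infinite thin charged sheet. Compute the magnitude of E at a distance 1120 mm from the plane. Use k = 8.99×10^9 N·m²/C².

|E| ≈ 8.02×10^3 V/m

The symmetry is planar: E is normal to the sheet and the same magnitude on both sides. Take a pillbox straddling the sheet with end-cap area A.
Flux Φ = 2EA and Q_enc = σA, so 2EA = σA/ε₀ ⇒ E = |σ|/(2ε₀), independent of distance.
E = 2πk|σ| = 2π(8.99×10^9)(1.42e-7) = 8.02×10^3 N/C.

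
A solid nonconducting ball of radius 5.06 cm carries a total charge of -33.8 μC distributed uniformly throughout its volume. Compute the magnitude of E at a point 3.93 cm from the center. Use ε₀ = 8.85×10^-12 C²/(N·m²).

E = 9.22e7 N/C

Take a concentric spherical Gaussian surface of radius r = 3.93 cm (r < R).
Only the charge within r is enclosed: Q_enc = Q·(r/R)³ = (-33.8 μC)·(3.93 cm/5.06 cm)³ = -1.584×10^-5 C.
Gauss's law: E·4πr² = Q_enc/ε₀.
E = |Q_enc|/(4πε₀r²) = (1.584×10^-5)/(4π·8.85×10^-12·(0.0393)²) = 9.22e7 N/C.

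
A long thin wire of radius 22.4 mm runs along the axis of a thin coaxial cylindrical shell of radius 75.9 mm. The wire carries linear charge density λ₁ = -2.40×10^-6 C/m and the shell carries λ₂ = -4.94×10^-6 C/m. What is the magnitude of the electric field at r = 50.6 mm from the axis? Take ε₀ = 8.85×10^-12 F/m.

Take a coaxial cylindrical Gaussian surface of radius r = 50.6 mm and length L (between the conductors, 22.4 mm < r < 75.9 mm).
The shell at 75.9 mm lies outside the Gaussian surface, so λ_enc = λ₁ = -2.40×10^-6 C/m.
By Gauss's law (flux through the curved wall only), E·2πrL = λ_enc L/ε₀.
E = |λ_enc|/(2πε₀r) = (2.40×10^-6)/(2π·8.85×10^-12·0.0506) = 8.53e5 N/C.

8.53×10^5 V/m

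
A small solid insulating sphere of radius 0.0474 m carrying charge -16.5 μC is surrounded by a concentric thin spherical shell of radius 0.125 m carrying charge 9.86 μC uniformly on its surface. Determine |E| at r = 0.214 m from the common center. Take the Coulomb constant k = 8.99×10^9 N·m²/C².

|E| ≈ 1.30e6 N/C

Take a concentric spherical Gaussian surface of radius r = 0.214 m (r > 0.125 m, enclosing both).
Q_enc = (-16.5 μC) + (9.86 μC) = -6.64e-6 C.
Gauss's law: E·4πr² = Q_enc/ε₀.
E = k|Q_enc|/r² = (8.99×10^9)(6.64×10^-6)/(0.214)² = 1.30×10^6 N/C.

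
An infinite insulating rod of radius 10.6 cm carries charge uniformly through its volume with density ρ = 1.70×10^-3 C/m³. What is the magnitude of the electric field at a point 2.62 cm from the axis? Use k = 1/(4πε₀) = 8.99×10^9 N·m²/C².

Coaxial Gaussian cylinder, radius r = 2.62 cm, length L (r < R).
Charge inside radius r per length L is ρ·πr²·L, so λ_enc = ρπr² = 3.666×10^-6 C/m.
Since E is radial and uniform over the curved surface, Φ = E·2πrL = Q_enc/ε₀ = λ_enc L/ε₀.
E = 2k|λ_enc|/r = 2(8.99×10^9)(3.666×10^-6)/(0.0262) = 2.52×10^6 N/C.

E ≈ 2.52×10^6 V/m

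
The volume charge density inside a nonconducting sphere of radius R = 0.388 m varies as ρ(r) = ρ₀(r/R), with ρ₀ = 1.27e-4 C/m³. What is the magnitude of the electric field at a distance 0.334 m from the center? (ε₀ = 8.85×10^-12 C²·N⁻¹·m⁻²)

By spherical symmetry E is radial; choose a Gaussian sphere of radius r = 0.334 m (r < R).
Integrate the density: Q_enc = 4π ∫₀^r ρ₀(r'/R)^1 r'² dr' = 4πρ₀ r^4/(4·R) = 1.28e-5 C.
By Gauss's law, ∮E·dA = E·4πr² = Q_enc/ε₀.
E = |Q_enc|/(4πε₀r²) = (1.28×10^-5)/(4π·8.85×10^-12·(0.334)²) = 1.03×10^6 N/C.

1.03×10^6 N/C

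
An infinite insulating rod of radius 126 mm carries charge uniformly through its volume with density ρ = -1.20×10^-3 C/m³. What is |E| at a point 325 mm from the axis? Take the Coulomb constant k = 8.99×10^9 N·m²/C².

|E| = 3.31e6 V/m

Coaxial Gaussian cylinder, radius r = 325 mm, length L (r > 126 mm, full cross-section enclosed).
λ_enc = ρ·πR² = (-1.20e-3)π(0.126)² = -5.985×10^-5 C/m.
Since E is radial and uniform over the curved surface, Φ = E·2πrL = Q_enc/ε₀ = λ_enc L/ε₀.
E = 2k|λ_enc|/r = 2(8.99×10^9)(5.985e-5)/(0.325) = 3.31e6 N/C.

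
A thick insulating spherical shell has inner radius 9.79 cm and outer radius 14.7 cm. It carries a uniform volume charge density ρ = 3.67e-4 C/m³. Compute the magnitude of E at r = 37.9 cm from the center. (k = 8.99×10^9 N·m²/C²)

By spherical symmetry E is radial; choose a Gaussian sphere of radius r = 37.9 cm (r > 14.7 cm, enclosing the whole shell).
Q_enc = ρ·(4π/3)(b³ − a³) = (3.67×10^-4)·(4π/3)·((0.147)³ − (0.0979)³) = 3.441×10^-6 C.
Gauss's law: E·4πr² = Q_enc/ε₀.
E = k|Q_enc|/r² = (8.99×10^9)(3.441e-6)/(0.379)² = 2.15×10^5 N/C.

E = 2.15×10^5 V/m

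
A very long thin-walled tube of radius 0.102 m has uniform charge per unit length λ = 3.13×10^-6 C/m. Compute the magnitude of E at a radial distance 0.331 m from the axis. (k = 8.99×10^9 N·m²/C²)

|E| = 1.70×10^5 V/m

Take a coaxial cylindrical Gaussian surface of radius r = 0.331 m and length L (r > 0.102 m).
The full line charge is enclosed: λ_enc = 3.13e-6 C/m.
By Gauss's law (flux through the curved wall only), E·2πrL = λ_enc L/ε₀.
E = 2k|λ_enc|/r = 2(8.99×10^9)(3.13e-6)/(0.331) = 1.70e5 N/C.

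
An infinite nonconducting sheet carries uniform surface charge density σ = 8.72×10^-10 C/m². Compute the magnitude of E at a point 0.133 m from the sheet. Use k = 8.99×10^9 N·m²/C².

The symmetry is planar: E is normal to the sheet and the same magnitude on both sides. Take a pillbox straddling the sheet with end-cap area A.
Flux Φ = 2EA and Q_enc = σA, so 2EA = σA/ε₀ ⇒ E = |σ|/(2ε₀), independent of distance.
E = 2πk|σ| = 2π(8.99×10^9)(8.72e-10) = 49.3 N/C.

49.3 N/C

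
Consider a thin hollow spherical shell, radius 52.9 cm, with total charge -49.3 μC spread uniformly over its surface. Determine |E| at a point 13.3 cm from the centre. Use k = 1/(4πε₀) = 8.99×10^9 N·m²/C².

|E| = 0 N/C

By spherical symmetry E is radial; choose a Gaussian sphere of radius r = 13.3 cm (inside the shell, r < 52.9 cm).
No charge lies within this surface, so Q_enc = 0 and Gauss's law gives E·4πr² = 0 ⇒ E = 0.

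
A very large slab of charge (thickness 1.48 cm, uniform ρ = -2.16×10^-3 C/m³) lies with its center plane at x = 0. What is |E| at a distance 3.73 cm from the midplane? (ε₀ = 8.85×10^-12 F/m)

1.81e6 N/C

The point |x| = 3.73 cm lies outside the slab (half-thickness 0.0074 m). A symmetric pillbox spanning the full slab encloses Q_enc = ρ·d·A.
Flux = 2EA ⇒ E = |ρ|d/(2ε₀), independent of distance outside.
E = (2.16e-3)(0.0148)/(2·8.85×10^-12) = 1.81e6 N/C.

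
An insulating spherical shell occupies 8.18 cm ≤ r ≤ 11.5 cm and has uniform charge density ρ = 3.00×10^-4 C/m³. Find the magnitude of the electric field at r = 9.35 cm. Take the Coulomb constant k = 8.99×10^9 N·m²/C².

Take a concentric spherical Gaussian surface of radius r = 9.35 cm (within the shell material, 8.18 cm < r < 11.5 cm).
Enclosed charge is the volume from a to r: Q_enc = (4π/3)ρ(r³ − a³) = 3.394×10^-7 C.
Gauss's law: E·4πr² = Q_enc/ε₀.
E = k|Q_enc|/r² = (8.99×10^9)(3.394e-7)/(0.0935)² = 3.49e5 N/C.

|E| ≈ 3.49×10^5 N/C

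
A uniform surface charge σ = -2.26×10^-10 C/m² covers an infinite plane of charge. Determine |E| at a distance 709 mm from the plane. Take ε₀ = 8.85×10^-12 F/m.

|E| ≈ 12.8 N/C

Choose a cylindrical pillbox piercing the sheet, end faces (area A) parallel to it.
Only the two end caps contribute flux: Φ = 2EA. With Q_enc = σA, Gauss's law gives E = |σ|/(2ε₀).
E = |σ|/(2ε₀) = (2.26×10^-10)/(2·8.85×10^-12) = 12.8 N/C.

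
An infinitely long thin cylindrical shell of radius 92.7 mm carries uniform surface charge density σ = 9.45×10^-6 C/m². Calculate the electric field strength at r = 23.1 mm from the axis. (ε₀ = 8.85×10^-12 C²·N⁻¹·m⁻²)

E = 0 (no enclosed charge)

By cylindrical symmetry E is radial; use a coaxial Gaussian cylinder of radius 23.1 mm and length L (r < 92.7 mm, inside the shell).
All the surface charge lies outside this cylinder: Q_enc = 0, hence E = 0.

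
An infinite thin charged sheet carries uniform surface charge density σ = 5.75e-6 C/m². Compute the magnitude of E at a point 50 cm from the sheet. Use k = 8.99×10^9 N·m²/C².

|E| ≈ 3.25e5 V/m

The symmetry is planar: E is normal to the sheet and the same magnitude on both sides. Take a pillbox straddling the sheet with end-cap area A.
Flux Φ = 2EA and Q_enc = σA, so 2EA = σA/ε₀ ⇒ E = |σ|/(2ε₀), independent of distance.
E = 2πk|σ| = 2π(8.99×10^9)(5.75e-6) = 3.25e5 N/C.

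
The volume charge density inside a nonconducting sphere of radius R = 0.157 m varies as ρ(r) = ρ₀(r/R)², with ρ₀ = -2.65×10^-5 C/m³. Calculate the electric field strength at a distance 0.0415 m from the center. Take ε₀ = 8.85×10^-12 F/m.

|E| ≈ 1.74e3 V/m

Use a concentric Gaussian sphere at r = 0.0415 m (r < R).
Q_enc = ∫₀^r ρ(r')·4πr'² dr' = (4πρ₀/R²) ∫₀^r r'^4 dr' = 4πρ₀ r^5/(5·R²) = -3.326e-10 C.
Gauss's law: E·4πr² = Q_enc/ε₀.
E = |Q_enc|/(4πε₀r²) = (3.326e-10)/(4π·8.85×10^-12·(0.0415)²) = 1.74×10^3 N/C.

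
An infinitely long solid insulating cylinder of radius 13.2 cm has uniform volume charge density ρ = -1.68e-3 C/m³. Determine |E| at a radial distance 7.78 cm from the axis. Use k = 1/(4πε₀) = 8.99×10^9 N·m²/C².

|E| ≈ 7.38×10^6 N/C

Take a coaxial cylindrical Gaussian surface of radius r = 7.78 cm and length L (r < R).
Enclosed charge per unit length: λ_enc = ρ·πr² = (-1.68×10^-3)π(0.0778)² = -3.195×10^-5 C/m.
Gauss's law: E·2πrL = λ_enc L/ε₀.
E = 2k|λ_enc|/r = 2(8.99×10^9)(3.195×10^-5)/(0.0778) = 7.38×10^6 N/C.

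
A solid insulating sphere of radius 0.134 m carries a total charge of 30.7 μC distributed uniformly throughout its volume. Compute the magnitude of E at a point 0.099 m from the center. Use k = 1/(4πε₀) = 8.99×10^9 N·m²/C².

Use a concentric Gaussian sphere at r = 0.099 m (r < R).
For a uniform sphere the enclosed fraction is (r/R)³, so Q_enc = (30.7 μC)(0.099/0.134)³ = 1.238e-5 C.
Since E is radial and uniform over the Gaussian sphere, Φ = E·4πr² = Q_enc/ε₀.
E = k|Q_enc|/r² = (8.99×10^9)(1.238e-5)/(0.099)² = 1.14×10^7 N/C.

1.14×10^7 V/m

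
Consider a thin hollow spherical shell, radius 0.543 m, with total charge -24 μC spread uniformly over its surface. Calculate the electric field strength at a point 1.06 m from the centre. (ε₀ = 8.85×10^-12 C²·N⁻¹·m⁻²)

Symmetry ⇒ E = E(r) r̂. Gaussian sphere of radius r = 1.06 m (r > 0.543 m).
The entire shell is enclosed: Q_enc = -2.40×10^-5 C.
Gauss's law: E·4πr² = Q_enc/ε₀.
E = |Q_enc|/(4πε₀r²) = (2.40×10^-5)/(4π·8.85×10^-12·(1.06)²) = 1.92e5 N/C.

E = 1.92×10^5 N/C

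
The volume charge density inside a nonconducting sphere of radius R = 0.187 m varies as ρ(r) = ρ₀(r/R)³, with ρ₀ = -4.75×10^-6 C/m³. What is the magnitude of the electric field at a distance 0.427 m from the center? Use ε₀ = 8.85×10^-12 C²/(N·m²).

3.21e3 N/C

Symmetry ⇒ E = E(r) r̂. Gaussian sphere of radius r = 0.427 m (r > R, all charge enclosed).
Q_enc = 4π ∫₀^R ρ₀(r'/R)^3 r'² dr' = 4πρ₀R³/6 = -6.505×10^-8 C.
Since E is radial and uniform over the Gaussian sphere, Φ = E·4πr² = Q_enc/ε₀.
E = |Q_enc|/(4πε₀r²) = (6.505e-8)/(4π·8.85×10^-12·(0.427)²) = 3.21×10^3 N/C.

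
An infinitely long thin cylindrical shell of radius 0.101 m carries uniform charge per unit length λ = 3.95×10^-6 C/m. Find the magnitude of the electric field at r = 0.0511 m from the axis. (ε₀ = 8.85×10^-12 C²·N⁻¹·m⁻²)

Take a coaxial cylindrical Gaussian surface of radius r = 0.0511 m and length L (r < 0.101 m, inside the shell).
All the surface charge lies outside this cylinder: Q_enc = 0, hence E = 0.

|E| = 0 N/C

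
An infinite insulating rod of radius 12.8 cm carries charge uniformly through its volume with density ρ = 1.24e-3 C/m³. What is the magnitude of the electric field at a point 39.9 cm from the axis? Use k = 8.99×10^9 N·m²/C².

Coaxial Gaussian cylinder, radius r = 39.9 cm, length L (r > 12.8 cm, full cross-section enclosed).
λ_enc = ρ·πR² = (1.24×10^-3)π(0.128)² = 6.383×10^-5 C/m.
Gauss's law: E·2πrL = λ_enc L/ε₀.
E = 2k|λ_enc|/r = 2(8.99×10^9)(6.383×10^-5)/(0.399) = 2.88×10^6 N/C.

|E| ≈ 2.88e6 N/C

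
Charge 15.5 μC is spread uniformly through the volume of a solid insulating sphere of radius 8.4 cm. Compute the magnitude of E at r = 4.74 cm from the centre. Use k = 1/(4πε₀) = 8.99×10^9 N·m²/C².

By spherical symmetry E is radial; choose a Gaussian sphere of radius r = 4.74 cm (r < R).
Only the charge within r is enclosed: Q_enc = Q·(r/R)³ = (15.5 μC)·(4.74 cm/8.4 cm)³ = 2.785×10^-6 C.
Applying ∮E·dA = Q_enc/ε₀ with Φ = E(4πr²):
E = k|Q_enc|/r² = (8.99×10^9)(2.785e-6)/(0.0474)² = 1.11e7 N/C.

E = 1.11×10^7 N/C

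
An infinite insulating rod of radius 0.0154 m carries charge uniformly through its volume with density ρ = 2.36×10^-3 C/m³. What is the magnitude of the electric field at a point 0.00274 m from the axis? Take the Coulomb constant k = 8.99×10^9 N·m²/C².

Coaxial Gaussian cylinder, radius r = 0.00274 m, length L (r < R).
Enclosed charge per unit length: λ_enc = ρ·πr² = (2.36e-3)π(0.00274)² = 5.566e-8 C/m.
Gauss's law: E·2πrL = λ_enc L/ε₀.
E = 2k|λ_enc|/r = 2(8.99×10^9)(5.566e-8)/(0.00274) = 3.65×10^5 N/C.

E ≈ 3.65e5 N/C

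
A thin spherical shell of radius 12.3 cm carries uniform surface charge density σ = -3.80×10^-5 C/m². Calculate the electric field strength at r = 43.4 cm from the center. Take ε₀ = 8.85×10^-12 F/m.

By spherical symmetry E is radial; choose a Gaussian sphere of radius r = 43.4 cm (r > 12.3 cm).
The entire shell is enclosed: Q_enc = σ·4πR² = (-3.80×10^-5)·4π·(0.123)² = -7.224×10^-6 C.
By Gauss's law, ∮E·dA = E·4πr² = Q_enc/ε₀.
E = |Q_enc|/(4πε₀r²) = (7.224×10^-6)/(4π·8.85×10^-12·(0.434)²) = 3.45×10^5 N/C.

3.45e5 N/C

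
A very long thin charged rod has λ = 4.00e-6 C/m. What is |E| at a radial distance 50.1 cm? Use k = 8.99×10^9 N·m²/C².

By cylindrical symmetry E is radial; use a coaxial Gaussian cylinder of radius 50.1 cm and length L.
Q_enc = λL, so λ_enc = 4.00×10^-6 C/m.
Gauss's law: E·2πrL = λ_enc L/ε₀.
E = 2k|λ_enc|/r = 2(8.99×10^9)(4.00×10^-6)/(0.501) = 1.44×10^5 N/C.

1.44×10^5 V/m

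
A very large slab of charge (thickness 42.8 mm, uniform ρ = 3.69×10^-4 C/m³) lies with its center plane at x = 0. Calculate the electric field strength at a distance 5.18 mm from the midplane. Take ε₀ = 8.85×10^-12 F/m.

By symmetry E is perpendicular to the slab. A Gaussian pillbox from −5.18 mm to +5.18 mm (face area A) lies entirely within the slab.
Q_enc = ρ·(2x)·A and flux = 2EA, so 2EA = 2ρxA/ε₀ ⇒ E = |ρ|x/ε₀.
E = (3.69×10^-4)(0.00518)/(8.85×10^-12) = 2.16×10^5 N/C.

|E| = 2.16×10^5 N/C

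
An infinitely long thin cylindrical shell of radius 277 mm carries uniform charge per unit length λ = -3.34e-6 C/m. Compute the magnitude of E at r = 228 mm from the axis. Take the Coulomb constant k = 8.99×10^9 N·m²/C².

|E| = 0 N/C

Coaxial Gaussian cylinder, radius r = 228 mm, length L (r < 277 mm, inside the shell).
No charge is enclosed, so Gauss's law gives E·2πrL = 0 ⇒ E = 0.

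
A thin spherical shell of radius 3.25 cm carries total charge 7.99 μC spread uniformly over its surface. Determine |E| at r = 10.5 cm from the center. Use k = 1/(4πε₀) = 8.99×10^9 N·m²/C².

E = 6.52e6 N/C

Take a concentric spherical Gaussian surface of radius r = 10.5 cm (r > 3.25 cm).
The entire shell is enclosed: Q_enc = 7.99e-6 C.
Gauss's law: E·4πr² = Q_enc/ε₀.
E = k|Q_enc|/r² = (8.99×10^9)(7.99e-6)/(0.105)² = 6.52×10^6 N/C.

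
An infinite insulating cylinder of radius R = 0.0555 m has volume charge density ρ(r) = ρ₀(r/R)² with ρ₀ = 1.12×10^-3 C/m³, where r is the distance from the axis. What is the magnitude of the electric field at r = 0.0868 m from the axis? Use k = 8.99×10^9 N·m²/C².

E = 1.12e6 V/m

Take a coaxial cylindrical Gaussian surface of radius r = 0.0868 m and length L (r > R, full charge per length enclosed).
λ_enc = 2π ∫₀^R ρ₀(r'/R)^2 r' dr' = 2πρ₀R²/4 = 5.419e-6 C/m.
Applying ∮E·dA = Q_enc/ε₀ with the end caps contributing no flux:
E = 2k|λ_enc|/r = 2(8.99×10^9)(5.419×10^-6)/(0.0868) = 1.12e6 N/C.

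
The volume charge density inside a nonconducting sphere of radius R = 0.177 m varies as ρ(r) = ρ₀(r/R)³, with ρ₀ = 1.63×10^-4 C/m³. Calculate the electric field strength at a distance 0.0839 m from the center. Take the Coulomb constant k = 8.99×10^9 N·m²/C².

Use a concentric Gaussian sphere at r = 0.0839 m (r < R).
Integrate the density: Q_enc = 4π ∫₀^r ρ₀(r'/R)^3 r'² dr' = 4πρ₀ r^6/(6·R³) = 2.147×10^-8 C.
Since E is radial and uniform over the Gaussian sphere, Φ = E·4πr² = Q_enc/ε₀.
E = k|Q_enc|/r² = (8.99×10^9)(2.147e-8)/(0.0839)² = 2.74×10^4 N/C.

2.74×10^4 V/m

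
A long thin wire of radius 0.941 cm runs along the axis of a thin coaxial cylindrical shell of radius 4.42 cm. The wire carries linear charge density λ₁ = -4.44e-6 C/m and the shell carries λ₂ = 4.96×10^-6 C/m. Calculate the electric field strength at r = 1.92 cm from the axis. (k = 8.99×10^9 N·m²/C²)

Take a coaxial cylindrical Gaussian surface of radius r = 1.92 cm and length L (between the conductors, 0.941 cm < r < 4.42 cm).
Only the inner wire is enclosed; the outer shell contributes nothing inside itself. λ_enc = λ₁ = -4.44×10^-6 C/m.
Since E is radial and uniform over the curved surface, Φ = E·2πrL = Q_enc/ε₀ = λ_enc L/ε₀.
E = 2k|λ_enc|/r = 2(8.99×10^9)(4.44e-6)/(0.0192) = 4.16×10^6 N/C.

|E| = 4.16×10^6 N/C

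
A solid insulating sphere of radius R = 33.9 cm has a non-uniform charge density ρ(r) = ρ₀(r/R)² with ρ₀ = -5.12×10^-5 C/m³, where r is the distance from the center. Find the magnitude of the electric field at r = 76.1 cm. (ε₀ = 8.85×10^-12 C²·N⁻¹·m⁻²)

By spherical symmetry E is radial; choose a Gaussian sphere of radius r = 76.1 cm (r > R, all charge enclosed).
Q_enc = 4π ∫₀^R ρ₀(r'/R)^2 r'² dr' = 4πρ₀R³/5 = -5.013e-6 C.
By Gauss's law, ∮E·dA = E·4πr² = Q_enc/ε₀.
E = |Q_enc|/(4πε₀r²) = (5.013×10^-6)/(4π·8.85×10^-12·(0.761)²) = 7.78×10^4 N/C.

7.78e4 N/C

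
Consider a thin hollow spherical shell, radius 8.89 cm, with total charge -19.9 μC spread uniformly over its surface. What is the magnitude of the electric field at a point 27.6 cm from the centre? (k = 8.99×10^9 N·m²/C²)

2.35e6 N/C

Use a concentric Gaussian sphere at r = 27.6 cm (r > 8.89 cm).
The entire shell is enclosed: Q_enc = -1.99×10^-5 C.
Applying ∮E·dA = Q_enc/ε₀ with Φ = E(4πr²):
E = k|Q_enc|/r² = (8.99×10^9)(1.99e-5)/(0.276)² = 2.35×10^6 N/C.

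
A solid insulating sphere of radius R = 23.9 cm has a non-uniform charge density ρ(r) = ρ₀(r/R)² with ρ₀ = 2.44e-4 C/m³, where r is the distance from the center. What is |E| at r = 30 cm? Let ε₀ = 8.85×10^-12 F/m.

Use a concentric Gaussian sphere at r = 30 cm (r > R, all charge enclosed).
Q_enc = 4π ∫₀^R ρ₀(r'/R)^2 r'² dr' = 4πρ₀R³/5 = 8.372e-6 C.
By Gauss's law, ∮E·dA = E·4πr² = Q_enc/ε₀.
E = |Q_enc|/(4πε₀r²) = (8.372×10^-6)/(4π·8.85×10^-12·(0.3)²) = 8.36e5 N/C.

|E| ≈ 8.36×10^5 N/C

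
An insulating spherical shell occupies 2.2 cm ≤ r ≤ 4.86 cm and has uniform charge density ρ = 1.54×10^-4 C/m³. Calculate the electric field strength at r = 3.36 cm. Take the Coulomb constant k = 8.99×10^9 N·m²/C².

Symmetry ⇒ E = E(r) r̂. Gaussian sphere of radius r = 3.36 cm (within the shell material, 2.2 cm < r < 4.86 cm).
Only the shell between 2.2 cm and r is enclosed: Q_enc = ρ·(4π/3)(r³ − a³) = (1.54e-4)·(4π/3)·((0.0336)³ − (0.022)³) = 1.76×10^-8 C.
Since E is radial and uniform over the Gaussian sphere, Φ = E·4πr² = Q_enc/ε₀.
E = k|Q_enc|/r² = (8.99×10^9)(1.76e-8)/(0.0336)² = 1.40×10^5 N/C.

|E| ≈ 1.40e5 N/C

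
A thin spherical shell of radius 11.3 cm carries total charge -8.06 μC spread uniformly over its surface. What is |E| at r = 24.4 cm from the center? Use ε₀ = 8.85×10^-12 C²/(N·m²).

E = 1.22×10^6 N/C

Symmetry ⇒ E = E(r) r̂. Gaussian sphere of radius r = 24.4 cm (r > 11.3 cm).
The entire shell is enclosed: Q_enc = -8.06e-6 C.
Gauss's law: E·4πr² = Q_enc/ε₀.
E = |Q_enc|/(4πε₀r²) = (8.06×10^-6)/(4π·8.85×10^-12·(0.244)²) = 1.22×10^6 N/C.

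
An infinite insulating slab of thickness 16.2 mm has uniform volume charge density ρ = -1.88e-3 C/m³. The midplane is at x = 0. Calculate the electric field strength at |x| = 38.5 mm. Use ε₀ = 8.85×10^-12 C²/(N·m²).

The point |x| = 38.5 mm lies outside the slab (half-thickness 0.0081 m). A symmetric pillbox spanning the full slab encloses Q_enc = ρ·d·A.
Flux = 2EA ⇒ E = |ρ|d/(2ε₀), independent of distance outside.
E = (1.88×10^-3)(0.0162)/(2·8.85×10^-12) = 1.72×10^6 N/C.

E = 1.72×10^6 N/C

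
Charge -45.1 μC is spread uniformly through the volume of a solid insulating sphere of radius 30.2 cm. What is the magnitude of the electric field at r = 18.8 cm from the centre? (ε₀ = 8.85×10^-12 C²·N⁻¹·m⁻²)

Take a concentric spherical Gaussian surface of radius r = 18.8 cm (r < R).
Only the charge within r is enclosed: Q_enc = Q·(r/R)³ = (-45.1 μC)·(18.8 cm/30.2 cm)³ = -1.088×10^-5 C.
By Gauss's law, ∮E·dA = E·4πr² = Q_enc/ε₀.
E = |Q_enc|/(4πε₀r²) = (1.088×10^-5)/(4π·8.85×10^-12·(0.188)²) = 2.77e6 N/C.

2.77e6 N/C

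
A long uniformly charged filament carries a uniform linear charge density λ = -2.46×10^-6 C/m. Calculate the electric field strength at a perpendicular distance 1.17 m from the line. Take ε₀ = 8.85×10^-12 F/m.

|E| = 3.78e4 N/C

By cylindrical symmetry E is radial; use a coaxial Gaussian cylinder of radius 1.17 m and length L.
Q_enc = λL, so λ_enc = -2.46×10^-6 C/m.
Since E is radial and uniform over the curved surface, Φ = E·2πrL = Q_enc/ε₀ = λ_enc L/ε₀.
E = |λ_enc|/(2πε₀r) = (2.46e-6)/(2π·8.85×10^-12·1.17) = 3.78e4 N/C.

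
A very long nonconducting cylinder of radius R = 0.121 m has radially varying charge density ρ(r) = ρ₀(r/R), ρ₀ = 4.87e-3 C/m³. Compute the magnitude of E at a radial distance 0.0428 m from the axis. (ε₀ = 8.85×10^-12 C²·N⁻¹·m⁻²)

2.78e6 N/C

By cylindrical symmetry E is radial; use a coaxial Gaussian cylinder of radius 0.0428 m and length L (r < R).
Integrating ρ over the cross-section to radius r: λ_enc = (2πρ₀/R) ∫₀^r r'^2 dr' = 2πρ₀ r^3/(3·R) = 6.609e-6 C/m.
Gauss's law: E·2πrL = λ_enc L/ε₀.
E = |λ_enc|/(2πε₀r) = (6.609e-6)/(2π·8.85×10^-12·0.0428) = 2.78×10^6 N/C.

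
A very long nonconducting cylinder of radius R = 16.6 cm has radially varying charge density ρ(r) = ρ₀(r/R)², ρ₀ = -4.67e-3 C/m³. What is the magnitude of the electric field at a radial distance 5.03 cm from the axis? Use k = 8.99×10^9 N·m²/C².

By cylindrical symmetry E is radial; use a coaxial Gaussian cylinder of radius 5.03 cm and length L (r < R).
Integrating ρ over the cross-section to radius r: λ_enc = (2πρ₀/R²) ∫₀^r r'^3 dr' = 2πρ₀ r^4/(4·R²) = -1.704×10^-6 C/m.
Gauss's law: E·2πrL = λ_enc L/ε₀.
E = 2k|λ_enc|/r = 2(8.99×10^9)(1.704×10^-6)/(0.0503) = 6.09e5 N/C.

|E| = 6.09×10^5 N/C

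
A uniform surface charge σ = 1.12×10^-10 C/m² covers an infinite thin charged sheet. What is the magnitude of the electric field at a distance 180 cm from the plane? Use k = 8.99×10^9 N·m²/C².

|E| ≈ 6.33 N/C

Choose a cylindrical pillbox piercing the sheet, end faces (area A) parallel to it.
Flux Φ = 2EA and Q_enc = σA, so 2EA = σA/ε₀ ⇒ E = |σ|/(2ε₀), independent of distance.
E = 2πk|σ| = 2π(8.99×10^9)(1.12e-10) = 6.33 N/C.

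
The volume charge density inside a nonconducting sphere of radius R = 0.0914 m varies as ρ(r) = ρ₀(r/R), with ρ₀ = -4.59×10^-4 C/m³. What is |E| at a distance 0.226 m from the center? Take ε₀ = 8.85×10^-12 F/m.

Take a concentric spherical Gaussian surface of radius r = 0.226 m (r > R, all charge enclosed).
Q_enc = 4π ∫₀^R ρ₀(r'/R)^1 r'² dr' = 4πρ₀R³/4 = -1.101×10^-6 C.
Applying ∮E·dA = Q_enc/ε₀ with Φ = E(4πr²):
E = |Q_enc|/(4πε₀r²) = (1.101×10^-6)/(4π·8.85×10^-12·(0.226)²) = 1.94×10^5 N/C.

E ≈ 1.94×10^5 V/m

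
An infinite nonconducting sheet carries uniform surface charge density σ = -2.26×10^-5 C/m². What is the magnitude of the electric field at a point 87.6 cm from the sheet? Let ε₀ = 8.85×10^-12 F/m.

By planar symmetry E is perpendicular to the sheet and uniform; use a Gaussian pillbox with flat faces of area A on each side of the sheet.
Only the two end caps contribute flux: Φ = 2EA. With Q_enc = σA, Gauss's law gives E = |σ|/(2ε₀).
E = |σ|/(2ε₀) = (2.26e-5)/(2·8.85×10^-12) = 1.28×10^6 N/C.

|E| = 1.28e6 V/m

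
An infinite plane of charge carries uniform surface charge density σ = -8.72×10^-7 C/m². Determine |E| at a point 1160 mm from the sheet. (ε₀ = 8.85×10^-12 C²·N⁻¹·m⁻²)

|E| ≈ 4.93×10^4 V/m

Choose a cylindrical pillbox piercing the sheet, end faces (area A) parallel to it.
Flux Φ = 2EA and Q_enc = σA, so 2EA = σA/ε₀ ⇒ E = |σ|/(2ε₀), independent of distance.
E = |σ|/(2ε₀) = (8.72×10^-7)/(2·8.85×10^-12) = 4.93×10^4 N/C.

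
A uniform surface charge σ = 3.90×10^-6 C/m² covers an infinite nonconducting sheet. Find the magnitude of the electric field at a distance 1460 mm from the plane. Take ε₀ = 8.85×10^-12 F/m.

|E| ≈ 2.20×10^5 N/C

Choose a cylindrical pillbox piercing the sheet, end faces (area A) parallel to it.
Flux Φ = 2EA and Q_enc = σA, so 2EA = σA/ε₀ ⇒ E = |σ|/(2ε₀), independent of distance.
E = |σ|/(2ε₀) = (3.90×10^-6)/(2·8.85×10^-12) = 2.20×10^5 N/C.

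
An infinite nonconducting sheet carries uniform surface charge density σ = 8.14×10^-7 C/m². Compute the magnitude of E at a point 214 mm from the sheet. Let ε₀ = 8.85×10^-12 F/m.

|E| ≈ 4.60e4 V/m

The symmetry is planar: E is normal to the sheet and the same magnitude on both sides. Take a pillbox straddling the sheet with end-cap area A.
Only the two end caps contribute flux: Φ = 2EA. With Q_enc = σA, Gauss's law gives E = |σ|/(2ε₀).
E = |σ|/(2ε₀) = (8.14×10^-7)/(2·8.85×10^-12) = 4.60×10^4 N/C.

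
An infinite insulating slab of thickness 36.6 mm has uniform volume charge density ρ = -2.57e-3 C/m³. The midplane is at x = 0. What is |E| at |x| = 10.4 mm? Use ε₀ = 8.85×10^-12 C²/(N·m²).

3.02×10^6 N/C

By symmetry E is perpendicular to the slab. A Gaussian pillbox from −10.4 mm to +10.4 mm (face area A) lies entirely within the slab.
Q_enc = ρ·(2x)·A and flux = 2EA, so 2EA = 2ρxA/ε₀ ⇒ E = |ρ|x/ε₀.
E = (2.57e-3)(0.0104)/(8.85×10^-12) = 3.02×10^6 N/C.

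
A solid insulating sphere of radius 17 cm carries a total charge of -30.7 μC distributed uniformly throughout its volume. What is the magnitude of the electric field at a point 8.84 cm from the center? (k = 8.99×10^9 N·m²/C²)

|E| = 4.97e6 V/m

Use a concentric Gaussian sphere at r = 8.84 cm (r < R).
Only the charge within r is enclosed: Q_enc = Q·(r/R)³ = (-30.7 μC)·(8.84 cm/17 cm)³ = -4.317e-6 C.
Applying ∮E·dA = Q_enc/ε₀ with Φ = E(4πr²):
E = k|Q_enc|/r² = (8.99×10^9)(4.317×10^-6)/(0.0884)² = 4.97e6 N/C.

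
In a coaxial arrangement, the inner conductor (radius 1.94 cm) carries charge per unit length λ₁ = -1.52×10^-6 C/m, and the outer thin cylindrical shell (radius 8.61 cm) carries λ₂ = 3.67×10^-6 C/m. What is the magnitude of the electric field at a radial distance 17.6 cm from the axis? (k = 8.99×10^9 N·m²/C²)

Take a coaxial cylindrical Gaussian surface of radius r = 17.6 cm and length L (r > 8.61 cm, enclosing both).
λ_enc = λ₁ + λ₂ = (-1.52e-6) + (3.67e-6) = 2.15e-6 C/m.
Since E is radial and uniform over the curved surface, Φ = E·2πrL = Q_enc/ε₀ = λ_enc L/ε₀.
E = 2k|λ_enc|/r = 2(8.99×10^9)(2.15×10^-6)/(0.176) = 2.20e5 N/C.

|E| ≈ 2.20×10^5 N/C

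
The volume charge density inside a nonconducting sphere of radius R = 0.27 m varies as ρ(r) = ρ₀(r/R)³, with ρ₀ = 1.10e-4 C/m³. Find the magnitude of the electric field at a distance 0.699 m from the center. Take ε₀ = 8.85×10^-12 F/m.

8.35×10^4 N/C

Symmetry ⇒ E = E(r) r̂. Gaussian sphere of radius r = 0.699 m (r > R, all charge enclosed).
Q_enc = 4π ∫₀^R ρ₀(r'/R)^3 r'² dr' = 4πρ₀R³/6 = 4.535e-6 C.
By Gauss's law, ∮E·dA = E·4πr² = Q_enc/ε₀.
E = |Q_enc|/(4πε₀r²) = (4.535e-6)/(4π·8.85×10^-12·(0.699)²) = 8.35×10^4 N/C.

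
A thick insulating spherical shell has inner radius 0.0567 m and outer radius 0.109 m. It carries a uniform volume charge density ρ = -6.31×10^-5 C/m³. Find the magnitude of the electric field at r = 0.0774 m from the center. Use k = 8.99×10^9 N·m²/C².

|E| = 1.12×10^5 V/m

By spherical symmetry E is radial; choose a Gaussian sphere of radius r = 0.0774 m (within the shell material, 0.0567 m < r < 0.109 m).
Enclosed charge is the volume from a to r: Q_enc = (4π/3)ρ(r³ − a³) = -7.438×10^-8 C.
Gauss's law: E·4πr² = Q_enc/ε₀.
E = k|Q_enc|/r² = (8.99×10^9)(7.438e-8)/(0.0774)² = 1.12e5 N/C.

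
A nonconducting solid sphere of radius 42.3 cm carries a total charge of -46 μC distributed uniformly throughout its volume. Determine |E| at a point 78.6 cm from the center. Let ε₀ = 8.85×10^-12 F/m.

Take a concentric spherical Gaussian surface of radius r = 78.6 cm (r > R, so the entire charge is enclosed).
Q_enc = -46 μC = -4.60×10^-5 C.
Since E is radial and uniform over the Gaussian sphere, Φ = E·4πr² = Q_enc/ε₀.
E = |Q_enc|/(4πε₀r²) = (4.60×10^-5)/(4π·8.85×10^-12·(0.786)²) = 6.70e5 N/C.

E ≈ 6.70e5 N/C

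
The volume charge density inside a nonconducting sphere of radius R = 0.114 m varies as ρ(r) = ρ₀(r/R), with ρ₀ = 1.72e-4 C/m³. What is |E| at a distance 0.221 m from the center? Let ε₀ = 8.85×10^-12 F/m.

E ≈ 1.47e5 N/C

Symmetry ⇒ E = E(r) r̂. Gaussian sphere of radius r = 0.221 m (r > R, all charge enclosed).
Q_enc = 4π ∫₀^R ρ₀(r'/R)^1 r'² dr' = 4πρ₀R³/4 = 8.006e-7 C.
Applying ∮E·dA = Q_enc/ε₀ with Φ = E(4πr²):
E = |Q_enc|/(4πε₀r²) = (8.006e-7)/(4π·8.85×10^-12·(0.221)²) = 1.47e5 N/C.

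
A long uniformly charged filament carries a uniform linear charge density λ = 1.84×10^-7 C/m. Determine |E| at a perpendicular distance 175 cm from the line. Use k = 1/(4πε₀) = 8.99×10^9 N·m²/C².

|E| ≈ 1.89×10^3 V/m

Take a coaxial cylindrical Gaussian surface of radius r = 175 cm and length L.
Q_enc = λL, so λ_enc = 1.84×10^-7 C/m.
Since E is radial and uniform over the curved surface, Φ = E·2πrL = Q_enc/ε₀ = λ_enc L/ε₀.
E = 2k|λ_enc|/r = 2(8.99×10^9)(1.84×10^-7)/(1.75) = 1.89×10^3 N/C.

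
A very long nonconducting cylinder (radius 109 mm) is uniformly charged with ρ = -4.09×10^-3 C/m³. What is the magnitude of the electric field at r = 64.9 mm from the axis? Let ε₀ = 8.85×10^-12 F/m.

E = 1.50e7 N/C

Coaxial Gaussian cylinder, radius r = 64.9 mm, length L (r < R).
Charge inside radius r per length L is ρ·πr²·L, so λ_enc = ρπr² = -5.412×10^-5 C/m.
Applying ∮E·dA = Q_enc/ε₀ with the end caps contributing no flux:
E = |λ_enc|/(2πε₀r) = (5.412e-5)/(2π·8.85×10^-12·0.0649) = 1.50e7 N/C.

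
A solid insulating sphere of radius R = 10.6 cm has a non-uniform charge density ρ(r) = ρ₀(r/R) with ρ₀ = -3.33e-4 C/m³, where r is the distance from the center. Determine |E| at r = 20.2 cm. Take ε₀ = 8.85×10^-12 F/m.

E ≈ 2.75e5 N/C

By spherical symmetry E is radial; choose a Gaussian sphere of radius r = 20.2 cm (r > R, all charge enclosed).
Q_enc = 4π ∫₀^R ρ₀(r'/R)^1 r'² dr' = 4πρ₀R³/4 = -1.246e-6 C.
Applying ∮E·dA = Q_enc/ε₀ with Φ = E(4πr²):
E = |Q_enc|/(4πε₀r²) = (1.246×10^-6)/(4π·8.85×10^-12·(0.202)²) = 2.75e5 N/C.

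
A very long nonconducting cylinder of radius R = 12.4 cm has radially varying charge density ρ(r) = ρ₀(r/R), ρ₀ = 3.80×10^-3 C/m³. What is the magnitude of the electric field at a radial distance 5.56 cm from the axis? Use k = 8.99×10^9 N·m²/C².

|E| = 3.57×10^6 N/C

Coaxial Gaussian cylinder, radius r = 5.56 cm, length L (r < R).
λ_enc = ∫₀^r ρ(r')·2πr' dr' = (2πρ₀/R)·r^3/3 = 1.103×10^-5 C/m.
Gauss's law: E·2πrL = λ_enc L/ε₀.
E = 2k|λ_enc|/r = 2(8.99×10^9)(1.103×10^-5)/(0.0556) = 3.57×10^6 N/C.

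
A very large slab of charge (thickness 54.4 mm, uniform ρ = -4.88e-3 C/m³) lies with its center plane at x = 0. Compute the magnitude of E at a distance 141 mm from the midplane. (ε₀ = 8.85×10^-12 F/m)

1.50×10^7 V/m

The point |x| = 141 mm lies outside the slab (half-thickness 0.0272 m). A symmetric pillbox spanning the full slab encloses Q_enc = ρ·d·A.
Flux = 2EA ⇒ E = |ρ|d/(2ε₀), independent of distance outside.
E = (4.88×10^-3)(0.0544)/(2·8.85×10^-12) = 1.50e7 N/C.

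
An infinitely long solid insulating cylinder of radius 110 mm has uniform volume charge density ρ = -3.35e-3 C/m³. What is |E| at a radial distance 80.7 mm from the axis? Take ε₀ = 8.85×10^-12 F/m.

|E| = 1.53e7 V/m

Choose a coaxial cylinder of radius r = 80.7 mm (arbitrary length L) as the Gaussian surface (r < R).
Charge inside radius r per length L is ρ·πr²·L, so λ_enc = ρπr² = -6.854×10^-5 C/m.
Gauss's law: E·2πrL = λ_enc L/ε₀.
E = |λ_enc|/(2πε₀r) = (6.854×10^-5)/(2π·8.85×10^-12·0.0807) = 1.53×10^7 N/C.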